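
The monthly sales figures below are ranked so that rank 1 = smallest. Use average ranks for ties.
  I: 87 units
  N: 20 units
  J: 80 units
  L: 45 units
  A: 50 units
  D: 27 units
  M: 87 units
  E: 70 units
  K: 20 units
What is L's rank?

Sorted (ascending): 20, 20, 27, 45, 50, 70, 80, 87, 87
The 2 values of 20 occupy positions 1–2 → average rank (1+2)/2 = 1.5.
The 2 values of 87 occupy positions 8–9 → average rank (8+9)/2 = 8.5.
L has value 45 units → rank 4.

4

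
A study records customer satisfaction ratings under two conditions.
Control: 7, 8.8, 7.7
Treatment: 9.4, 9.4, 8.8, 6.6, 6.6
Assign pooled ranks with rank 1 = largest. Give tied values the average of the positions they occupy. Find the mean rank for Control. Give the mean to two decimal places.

4.83

Sorted (descending): 9.4, 9.4, 8.8, 8.8, 7.7, 7, 6.6, 6.6
The 2 values of 9.4 occupy positions 1–2 → average rank (1+2)/2 = 1.5.
The 2 values of 8.8 occupy positions 3–4 → average rank (3+4)/2 = 3.5.
The 2 values of 6.6 occupy positions 7–8 → average rank (7+8)/2 = 7.5.
Control values → pooled ranks: 7→6, 8.8→3.5, 7.7→5
Mean rank = (6 + 3.5 + 5) / 3 = 4.83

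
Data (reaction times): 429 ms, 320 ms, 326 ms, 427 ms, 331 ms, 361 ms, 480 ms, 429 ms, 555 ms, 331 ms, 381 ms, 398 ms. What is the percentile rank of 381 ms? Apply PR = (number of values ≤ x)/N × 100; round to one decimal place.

N = 12.
Strictly below 381: 5. Equal to 381: 1.
PR = 6/12 × 100 = 50.0

50.0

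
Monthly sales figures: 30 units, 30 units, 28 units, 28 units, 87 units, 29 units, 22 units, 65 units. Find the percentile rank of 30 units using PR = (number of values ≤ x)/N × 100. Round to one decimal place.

N = 8.
Strictly below 30: 4. Equal to 30: 2.
PR = 6/8 × 100 = 75.0

75.0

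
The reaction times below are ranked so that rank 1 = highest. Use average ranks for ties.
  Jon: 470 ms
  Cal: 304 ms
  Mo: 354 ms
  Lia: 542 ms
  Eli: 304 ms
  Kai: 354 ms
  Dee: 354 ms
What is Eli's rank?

Sorted (descending): 542, 470, 354, 354, 354, 304, 304
The 3 values of 354 occupy positions 3–5 → average rank 4.
The 2 values of 304 occupy positions 6–7 → average rank (6+7)/2 = 6.5.
Eli has value 304 ms → rank 6.5.

6.5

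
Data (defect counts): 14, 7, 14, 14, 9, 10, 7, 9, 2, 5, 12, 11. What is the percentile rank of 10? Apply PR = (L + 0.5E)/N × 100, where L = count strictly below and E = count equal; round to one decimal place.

54.2

N = 12.
Strictly below 10: 6. Equal to 10: 1.
PR = (6 + 0.5·1)/12 × 100 = 54.2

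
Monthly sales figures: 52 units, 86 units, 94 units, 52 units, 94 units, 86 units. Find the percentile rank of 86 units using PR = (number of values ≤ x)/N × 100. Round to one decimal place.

66.7

N = 6.
Strictly below 86: 2. Equal to 86: 2.
PR = 4/6 × 100 = 66.7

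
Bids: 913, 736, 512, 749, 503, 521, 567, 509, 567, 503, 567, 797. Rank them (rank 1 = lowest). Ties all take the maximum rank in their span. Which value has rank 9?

Sorted (ascending): 503, 503, 509, 512, 521, 567, 567, 567, 736, 749, 797, 913
The 2 values of 503 occupy positions 1–2 → each gets rank 2.
The 3 values of 567 occupy positions 6–8 → each gets rank 8.
Rank 9 → value 736.

736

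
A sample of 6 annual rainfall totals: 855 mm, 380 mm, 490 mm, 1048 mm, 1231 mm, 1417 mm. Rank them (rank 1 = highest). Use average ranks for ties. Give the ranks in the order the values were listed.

4, 6, 5, 3, 2, 1

Sorted (descending): 1417, 1231, 1048, 855, 490, 380
No ties — each value takes its position as its rank.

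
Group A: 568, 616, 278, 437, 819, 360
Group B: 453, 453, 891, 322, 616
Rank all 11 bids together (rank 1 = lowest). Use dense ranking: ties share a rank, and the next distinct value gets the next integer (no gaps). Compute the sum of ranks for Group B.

28

Sorted (ascending): 278, 322, 360, 437, 453, 453, 568, 616, 616, 819, 891
The 2 values of 453 share dense rank 5.
The 2 values of 616 share dense rank 7.
Remaining distinct values take the next consecutive integers.
Group B values → pooled ranks: 453→5, 453→5, 891→9, 322→2, 616→7
Rank sum = 5 + 5 + 9 + 2 + 7 = 28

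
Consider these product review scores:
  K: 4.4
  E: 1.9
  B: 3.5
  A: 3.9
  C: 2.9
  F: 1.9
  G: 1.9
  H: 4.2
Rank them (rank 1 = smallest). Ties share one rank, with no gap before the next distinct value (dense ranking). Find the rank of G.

1

Sorted (ascending): 1.9, 1.9, 1.9, 2.9, 3.5, 3.9, 4.2, 4.4
The 3 values of 1.9 share dense rank 1.
Remaining distinct values take the next consecutive integers.
G has value 1.9 → rank 1.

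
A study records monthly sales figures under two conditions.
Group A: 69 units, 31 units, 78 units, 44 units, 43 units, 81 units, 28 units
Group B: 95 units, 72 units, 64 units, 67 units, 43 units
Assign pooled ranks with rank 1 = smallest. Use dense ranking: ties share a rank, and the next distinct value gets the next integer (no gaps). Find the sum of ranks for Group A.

36

Sorted (ascending): 28, 31, 43, 43, 44, 64, 67, 69, 72, 78, 81, 95
The 2 values of 43 share dense rank 3.
Remaining distinct values take the next consecutive integers.
Group A values → pooled ranks: 69→7, 31→2, 78→9, 44→4, 43→3, 81→10, 28→1
Rank sum = 7 + 2 + 9 + 4 + 3 + 10 + 1 = 36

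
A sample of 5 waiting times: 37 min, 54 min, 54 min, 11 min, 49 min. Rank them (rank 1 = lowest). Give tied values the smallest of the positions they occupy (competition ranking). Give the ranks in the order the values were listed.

Sorted (ascending): 11, 37, 49, 54, 54
The 2 values of 54 occupy positions 4–5 → each gets rank 4.

2, 4, 4, 1, 3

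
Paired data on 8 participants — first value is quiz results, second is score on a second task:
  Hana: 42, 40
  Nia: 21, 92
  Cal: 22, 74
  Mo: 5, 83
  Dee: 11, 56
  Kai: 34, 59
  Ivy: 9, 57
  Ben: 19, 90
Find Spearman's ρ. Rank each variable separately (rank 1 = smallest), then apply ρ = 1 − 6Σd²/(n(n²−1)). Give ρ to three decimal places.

Ranks of variable 1: 8, 5, 6, 1, 3, 7, 2, 4
Ranks of variable 2: 1, 8, 5, 6, 2, 4, 3, 7
d = r₁ − r₂: 7, -3, 1, -5, 1, 3, -1, -3
d²: 49, 9, 1, 25, 1, 9, 1, 9; Σd² = 104
ρ = 1 − 6·104/(8·63) = 1 − 624/504 = -0.238

-0.238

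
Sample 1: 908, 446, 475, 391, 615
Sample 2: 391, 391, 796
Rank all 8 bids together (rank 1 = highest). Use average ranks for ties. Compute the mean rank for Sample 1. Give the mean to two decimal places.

4.00

Sorted (descending): 908, 796, 615, 475, 446, 391, 391, 391
The 3 values of 391 occupy positions 6–8 → average rank 7.
Sample 1 values → pooled ranks: 908→1, 446→5, 475→4, 391→7, 615→3
Mean rank = (1 + 5 + 4 + 7 + 3) / 5 = 4.00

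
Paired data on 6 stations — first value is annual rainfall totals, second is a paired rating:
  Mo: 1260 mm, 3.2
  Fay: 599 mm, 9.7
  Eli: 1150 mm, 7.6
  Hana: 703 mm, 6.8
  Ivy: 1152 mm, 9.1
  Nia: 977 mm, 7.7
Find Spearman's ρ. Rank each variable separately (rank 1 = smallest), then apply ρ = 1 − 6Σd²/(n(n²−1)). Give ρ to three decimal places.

-0.486

Ranks of variable 1: 6, 1, 4, 2, 5, 3
Ranks of variable 2: 1, 6, 3, 2, 5, 4
d = r₁ − r₂: 5, -5, 1, 0, 0, -1
d²: 25, 25, 1, 0, 0, 1; Σd² = 52
ρ = 1 − 6·52/(6·35) = 1 − 312/210 = -0.486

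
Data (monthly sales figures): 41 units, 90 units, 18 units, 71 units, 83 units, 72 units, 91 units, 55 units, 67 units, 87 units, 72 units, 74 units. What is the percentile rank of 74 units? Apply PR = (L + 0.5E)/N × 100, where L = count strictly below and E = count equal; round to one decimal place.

N = 12.
Strictly below 74: 7. Equal to 74: 1.
PR = (7 + 0.5·1)/12 × 100 = 62.5

62.5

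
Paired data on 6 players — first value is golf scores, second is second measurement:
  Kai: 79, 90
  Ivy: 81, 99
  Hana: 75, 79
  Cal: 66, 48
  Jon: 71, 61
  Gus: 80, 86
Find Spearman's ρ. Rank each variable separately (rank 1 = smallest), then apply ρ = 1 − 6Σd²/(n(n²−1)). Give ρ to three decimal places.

0.943

Ranks of variable 1: 4, 6, 3, 1, 2, 5
Ranks of variable 2: 5, 6, 3, 1, 2, 4
d = r₁ − r₂: -1, 0, 0, 0, 0, 1
d²: 1, 0, 0, 0, 0, 1; Σd² = 2
ρ = 1 − 6·2/(6·35) = 1 − 12/210 = 0.943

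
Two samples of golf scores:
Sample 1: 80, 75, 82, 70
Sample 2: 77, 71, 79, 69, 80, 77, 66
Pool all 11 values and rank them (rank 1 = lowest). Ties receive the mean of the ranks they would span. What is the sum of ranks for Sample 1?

28.5

Sorted (ascending): 66, 69, 70, 71, 75, 77, 77, 79, 80, 80, 82
The 2 values of 77 occupy positions 6–7 → average rank (6+7)/2 = 6.5.
The 2 values of 80 occupy positions 9–10 → average rank (9+10)/2 = 9.5.
Sample 1 values → pooled ranks: 80→9.5, 75→5, 82→11, 70→3
Rank sum = 9.5 + 5 + 11 + 3 = 28.5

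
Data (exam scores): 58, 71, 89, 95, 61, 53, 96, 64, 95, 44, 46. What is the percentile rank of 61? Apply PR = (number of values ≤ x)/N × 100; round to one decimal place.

N = 11.
Strictly below 61: 4. Equal to 61: 1.
PR = 5/11 × 100 = 45.5

45.5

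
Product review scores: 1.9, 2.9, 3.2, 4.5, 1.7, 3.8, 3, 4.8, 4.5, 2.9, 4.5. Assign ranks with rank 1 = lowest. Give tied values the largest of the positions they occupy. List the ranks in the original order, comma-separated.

2, 4, 6, 10, 1, 7, 5, 11, 10, 4, 10

Sorted (ascending): 1.7, 1.9, 2.9, 2.9, 3, 3.2, 3.8, 4.5, 4.5, 4.5, 4.8
The 2 values of 2.9 occupy positions 3–4 → each gets rank 4.
The 3 values of 4.5 occupy positions 8–10 → each gets rank 10.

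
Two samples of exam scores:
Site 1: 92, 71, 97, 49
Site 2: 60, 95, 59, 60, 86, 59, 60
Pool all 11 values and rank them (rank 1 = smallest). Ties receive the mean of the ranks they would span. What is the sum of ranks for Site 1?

28

Sorted (ascending): 49, 59, 59, 60, 60, 60, 71, 86, 92, 95, 97
The 2 values of 59 occupy positions 2–3 → average rank (2+3)/2 = 2.5.
The 3 values of 60 occupy positions 4–6 → average rank 5.
Site 1 values → pooled ranks: 92→9, 71→7, 97→11, 49→1
Rank sum = 9 + 7 + 11 + 1 = 28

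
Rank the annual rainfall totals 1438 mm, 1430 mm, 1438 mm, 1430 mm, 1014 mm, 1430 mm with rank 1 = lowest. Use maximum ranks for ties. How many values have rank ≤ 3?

Sorted (ascending): 1014, 1430, 1430, 1430, 1438, 1438
The 3 values of 1430 occupy positions 2–4 → each gets rank 4.
The 2 values of 1438 occupy positions 5–6 → each gets rank 6.
Ranks ≤ 3: {1} → 1 value.

1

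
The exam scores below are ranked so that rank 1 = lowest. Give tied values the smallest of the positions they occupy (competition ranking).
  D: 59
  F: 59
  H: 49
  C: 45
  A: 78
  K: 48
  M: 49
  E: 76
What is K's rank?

2

Sorted (ascending): 45, 48, 49, 49, 59, 59, 76, 78
The 2 values of 49 occupy positions 3–4 → each gets rank 3.
The 2 values of 59 occupy positions 5–6 → each gets rank 5.
K has value 48 → rank 2.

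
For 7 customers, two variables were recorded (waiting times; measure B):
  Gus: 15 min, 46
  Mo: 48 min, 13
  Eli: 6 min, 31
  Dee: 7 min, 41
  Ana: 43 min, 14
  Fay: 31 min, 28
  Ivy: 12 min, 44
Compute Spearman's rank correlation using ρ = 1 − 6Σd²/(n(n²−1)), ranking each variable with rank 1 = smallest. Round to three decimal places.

-0.643

Ranks of variable 1: 4, 7, 1, 2, 6, 5, 3
Ranks of variable 2: 7, 1, 4, 5, 2, 3, 6
d = r₁ − r₂: -3, 6, -3, -3, 4, 2, -3
d²: 9, 36, 9, 9, 16, 4, 9; Σd² = 92
ρ = 1 − 6·92/(7·48) = 1 − 552/336 = -0.643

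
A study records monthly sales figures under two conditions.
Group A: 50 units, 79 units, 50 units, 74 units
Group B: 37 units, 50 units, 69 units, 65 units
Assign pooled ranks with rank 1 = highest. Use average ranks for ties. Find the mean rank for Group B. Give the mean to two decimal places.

Sorted (descending): 79, 74, 69, 65, 50, 50, 50, 37
The 3 values of 50 occupy positions 5–7 → average rank 6.
Group B values → pooled ranks: 37→8, 50→6, 69→3, 65→4
Mean rank = (8 + 6 + 3 + 4) / 4 = 5.25

5.25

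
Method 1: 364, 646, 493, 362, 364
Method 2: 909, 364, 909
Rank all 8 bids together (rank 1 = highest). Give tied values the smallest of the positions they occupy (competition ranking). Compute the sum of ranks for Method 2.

Sorted (descending): 909, 909, 646, 493, 364, 364, 364, 362
The 2 values of 909 occupy positions 1–2 → each gets rank 1.
The 3 values of 364 occupy positions 5–7 → each gets rank 5.
Method 2 values → pooled ranks: 909→1, 364→5, 909→1
Rank sum = 1 + 5 + 1 = 7

7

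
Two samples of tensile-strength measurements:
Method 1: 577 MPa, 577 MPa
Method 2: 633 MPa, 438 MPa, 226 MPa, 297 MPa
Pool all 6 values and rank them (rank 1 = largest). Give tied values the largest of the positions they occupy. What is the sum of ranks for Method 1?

6

Sorted (descending): 633, 577, 577, 438, 297, 226
The 2 values of 577 occupy positions 2–3 → each gets rank 3.
Method 1 values → pooled ranks: 577→3, 577→3
Rank sum = 3 + 3 = 6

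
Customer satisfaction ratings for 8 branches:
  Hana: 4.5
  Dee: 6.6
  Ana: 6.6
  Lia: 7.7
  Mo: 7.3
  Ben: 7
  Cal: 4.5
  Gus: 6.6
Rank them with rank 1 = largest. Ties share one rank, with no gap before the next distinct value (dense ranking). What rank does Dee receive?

Sorted (descending): 7.7, 7.3, 7, 6.6, 6.6, 6.6, 4.5, 4.5
The 3 values of 6.6 share dense rank 4.
The 2 values of 4.5 share dense rank 5.
Remaining distinct values take the next consecutive integers.
Dee has value 6.6 → rank 4.

4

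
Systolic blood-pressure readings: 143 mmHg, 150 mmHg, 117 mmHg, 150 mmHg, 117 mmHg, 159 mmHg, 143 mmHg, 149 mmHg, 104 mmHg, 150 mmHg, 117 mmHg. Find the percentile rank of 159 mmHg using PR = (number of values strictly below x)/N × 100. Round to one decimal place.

N = 11.
Strictly below 159: 10. Equal to 159: 1.
PR = 10/11 × 100 = 90.9

90.9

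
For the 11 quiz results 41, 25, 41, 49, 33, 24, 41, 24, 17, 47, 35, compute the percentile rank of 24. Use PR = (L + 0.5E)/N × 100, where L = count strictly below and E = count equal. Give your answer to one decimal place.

18.2

N = 11.
Strictly below 24: 1. Equal to 24: 2.
PR = (1 + 0.5·2)/11 × 100 = 18.2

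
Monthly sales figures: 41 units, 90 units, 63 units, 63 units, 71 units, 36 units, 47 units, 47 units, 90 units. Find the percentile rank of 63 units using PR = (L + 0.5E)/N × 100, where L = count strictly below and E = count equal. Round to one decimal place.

N = 9.
Strictly below 63: 4. Equal to 63: 2.
PR = (4 + 0.5·2)/9 × 100 = 55.6

55.6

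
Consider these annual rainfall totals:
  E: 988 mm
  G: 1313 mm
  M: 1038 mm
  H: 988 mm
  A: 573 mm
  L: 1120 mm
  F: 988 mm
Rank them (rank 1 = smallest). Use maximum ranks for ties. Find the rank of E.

4

Sorted (ascending): 573, 988, 988, 988, 1038, 1120, 1313
The 3 values of 988 occupy positions 2–4 → each gets rank 4.
E has value 988 mm → rank 4.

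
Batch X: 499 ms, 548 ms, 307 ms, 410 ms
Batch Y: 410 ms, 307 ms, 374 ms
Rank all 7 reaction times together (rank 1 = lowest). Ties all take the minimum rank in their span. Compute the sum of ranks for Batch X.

18

Sorted (ascending): 307, 307, 374, 410, 410, 499, 548
The 2 values of 307 occupy positions 1–2 → each gets rank 1.
The 2 values of 410 occupy positions 4–5 → each gets rank 4.
Batch X values → pooled ranks: 499→6, 548→7, 307→1, 410→4
Rank sum = 6 + 7 + 1 + 4 = 18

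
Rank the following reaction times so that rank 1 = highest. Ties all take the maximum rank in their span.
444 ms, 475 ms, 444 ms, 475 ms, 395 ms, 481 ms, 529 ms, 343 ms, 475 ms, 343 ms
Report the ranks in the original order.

Sorted (descending): 529, 481, 475, 475, 475, 444, 444, 395, 343, 343
The 3 values of 475 occupy positions 3–5 → each gets rank 5.
The 2 values of 444 occupy positions 6–7 → each gets rank 7.
The 2 values of 343 occupy positions 9–10 → each gets rank 10.

7, 5, 7, 5, 8, 2, 1, 10, 5, 10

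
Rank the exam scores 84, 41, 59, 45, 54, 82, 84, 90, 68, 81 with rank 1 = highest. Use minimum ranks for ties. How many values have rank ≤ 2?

3

Sorted (descending): 90, 84, 84, 82, 81, 68, 59, 54, 45, 41
The 2 values of 84 occupy positions 2–3 → each gets rank 2.
Ranks ≤ 2: {1, 2, 2} → 3 values.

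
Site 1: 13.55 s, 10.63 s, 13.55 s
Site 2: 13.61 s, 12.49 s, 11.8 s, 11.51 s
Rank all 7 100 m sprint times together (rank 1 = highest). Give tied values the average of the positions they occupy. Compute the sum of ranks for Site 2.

16

Sorted (descending): 13.61, 13.55, 13.55, 12.49, 11.8, 11.51, 10.63
The 2 values of 13.55 occupy positions 2–3 → average rank (2+3)/2 = 2.5.
Site 2 values → pooled ranks: 13.61→1, 12.49→4, 11.8→5, 11.51→6
Rank sum = 1 + 4 + 5 + 6 = 16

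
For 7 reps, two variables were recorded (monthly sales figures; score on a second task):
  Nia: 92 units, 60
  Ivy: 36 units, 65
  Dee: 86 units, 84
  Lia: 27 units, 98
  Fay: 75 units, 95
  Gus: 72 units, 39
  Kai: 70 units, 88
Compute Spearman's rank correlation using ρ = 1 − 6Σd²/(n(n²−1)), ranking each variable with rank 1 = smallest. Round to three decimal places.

Ranks of variable 1: 7, 2, 6, 1, 5, 4, 3
Ranks of variable 2: 2, 3, 4, 7, 6, 1, 5
d = r₁ − r₂: 5, -1, 2, -6, -1, 3, -2
d²: 25, 1, 4, 36, 1, 9, 4; Σd² = 80
ρ = 1 − 6·80/(7·48) = 1 − 480/336 = -0.429

-0.429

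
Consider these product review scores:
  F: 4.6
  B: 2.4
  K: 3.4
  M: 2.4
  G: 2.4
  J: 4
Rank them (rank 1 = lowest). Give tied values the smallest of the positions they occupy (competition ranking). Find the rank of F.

Sorted (ascending): 2.4, 2.4, 2.4, 3.4, 4, 4.6
The 3 values of 2.4 occupy positions 1–3 → each gets rank 1.
F has value 4.6 → rank 6.

6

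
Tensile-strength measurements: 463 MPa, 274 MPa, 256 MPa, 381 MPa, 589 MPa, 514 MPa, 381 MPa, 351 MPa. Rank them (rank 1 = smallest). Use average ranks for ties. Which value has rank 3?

Sorted (ascending): 256, 274, 351, 381, 381, 463, 514, 589
The 2 values of 381 occupy positions 4–5 → average rank (4+5)/2 = 4.5.
Rank 3 → value 351.

351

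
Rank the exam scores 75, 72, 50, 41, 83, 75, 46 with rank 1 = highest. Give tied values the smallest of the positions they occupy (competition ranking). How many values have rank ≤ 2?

Sorted (descending): 83, 75, 75, 72, 50, 46, 41
The 2 values of 75 occupy positions 2–3 → each gets rank 2.
Ranks ≤ 2: {1, 2, 2} → 3 values.

3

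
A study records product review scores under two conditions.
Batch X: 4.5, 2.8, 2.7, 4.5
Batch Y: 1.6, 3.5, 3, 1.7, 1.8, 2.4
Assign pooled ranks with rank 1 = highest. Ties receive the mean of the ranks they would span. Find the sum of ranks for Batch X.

Sorted (descending): 4.5, 4.5, 3.5, 3, 2.8, 2.7, 2.4, 1.8, 1.7, 1.6
The 2 values of 4.5 occupy positions 1–2 → average rank (1+2)/2 = 1.5.
Batch X values → pooled ranks: 4.5→1.5, 2.8→5, 2.7→6, 4.5→1.5
Rank sum = 1.5 + 5 + 6 + 1.5 = 14

14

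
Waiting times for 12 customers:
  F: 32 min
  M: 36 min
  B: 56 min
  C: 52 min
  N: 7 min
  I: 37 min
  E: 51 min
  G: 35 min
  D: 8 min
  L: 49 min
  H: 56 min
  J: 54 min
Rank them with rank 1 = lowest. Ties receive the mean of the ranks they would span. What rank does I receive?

6

Sorted (ascending): 7, 8, 32, 35, 36, 37, 49, 51, 52, 54, 56, 56
The 2 values of 56 occupy positions 11–12 → average rank (11+12)/2 = 11.5.
I has value 37 min → rank 6.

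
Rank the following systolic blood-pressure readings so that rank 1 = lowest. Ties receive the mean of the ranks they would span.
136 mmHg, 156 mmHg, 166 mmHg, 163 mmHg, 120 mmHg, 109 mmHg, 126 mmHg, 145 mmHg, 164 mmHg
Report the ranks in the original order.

Sorted (ascending): 109, 120, 126, 136, 145, 156, 163, 164, 166
No ties — each value takes its position as its rank.

4, 6, 9, 7, 2, 1, 3, 5, 8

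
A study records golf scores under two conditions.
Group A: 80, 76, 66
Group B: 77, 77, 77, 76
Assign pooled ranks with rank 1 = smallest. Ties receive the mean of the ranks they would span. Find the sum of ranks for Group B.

17.5

Sorted (ascending): 66, 76, 76, 77, 77, 77, 80
The 2 values of 76 occupy positions 2–3 → average rank (2+3)/2 = 2.5.
The 3 values of 77 occupy positions 4–6 → average rank 5.
Group B values → pooled ranks: 77→5, 77→5, 77→5, 76→2.5
Rank sum = 5 + 5 + 5 + 2.5 = 17.5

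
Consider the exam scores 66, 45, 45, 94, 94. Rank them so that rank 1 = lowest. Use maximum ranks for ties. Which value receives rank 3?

Sorted (ascending): 45, 45, 66, 94, 94
The 2 values of 45 occupy positions 1–2 → each gets rank 2.
The 2 values of 94 occupy positions 4–5 → each gets rank 5.
Rank 3 → value 66.

66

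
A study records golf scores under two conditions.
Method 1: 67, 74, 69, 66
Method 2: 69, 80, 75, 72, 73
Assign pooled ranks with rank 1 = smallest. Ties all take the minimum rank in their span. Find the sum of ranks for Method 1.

13

Sorted (ascending): 66, 67, 69, 69, 72, 73, 74, 75, 80
The 2 values of 69 occupy positions 3–4 → each gets rank 3.
Method 1 values → pooled ranks: 67→2, 74→7, 69→3, 66→1
Rank sum = 2 + 7 + 3 + 1 = 13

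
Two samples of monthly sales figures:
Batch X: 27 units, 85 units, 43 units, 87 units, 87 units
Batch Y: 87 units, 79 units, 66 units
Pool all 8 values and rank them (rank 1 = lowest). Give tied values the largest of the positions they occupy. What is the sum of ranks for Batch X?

Sorted (ascending): 27, 43, 66, 79, 85, 87, 87, 87
The 3 values of 87 occupy positions 6–8 → each gets rank 8.
Batch X values → pooled ranks: 27→1, 85→5, 43→2, 87→8, 87→8
Rank sum = 1 + 5 + 2 + 8 + 8 = 24

24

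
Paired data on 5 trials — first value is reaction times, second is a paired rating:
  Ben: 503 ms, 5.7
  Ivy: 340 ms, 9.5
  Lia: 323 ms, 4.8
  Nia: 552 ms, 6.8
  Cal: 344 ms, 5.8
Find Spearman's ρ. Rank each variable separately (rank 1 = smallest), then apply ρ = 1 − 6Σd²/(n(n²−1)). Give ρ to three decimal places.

0.300

Ranks of variable 1: 4, 2, 1, 5, 3
Ranks of variable 2: 2, 5, 1, 4, 3
d = r₁ − r₂: 2, -3, 0, 1, 0
d²: 4, 9, 0, 1, 0; Σd² = 14
ρ = 1 − 6·14/(5·24) = 1 − 84/120 = 0.300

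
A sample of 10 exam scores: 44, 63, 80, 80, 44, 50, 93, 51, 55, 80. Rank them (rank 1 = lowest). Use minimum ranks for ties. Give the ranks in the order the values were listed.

1, 6, 7, 7, 1, 3, 10, 4, 5, 7

Sorted (ascending): 44, 44, 50, 51, 55, 63, 80, 80, 80, 93
The 2 values of 44 occupy positions 1–2 → each gets rank 1.
The 3 values of 80 occupy positions 7–9 → each gets rank 7.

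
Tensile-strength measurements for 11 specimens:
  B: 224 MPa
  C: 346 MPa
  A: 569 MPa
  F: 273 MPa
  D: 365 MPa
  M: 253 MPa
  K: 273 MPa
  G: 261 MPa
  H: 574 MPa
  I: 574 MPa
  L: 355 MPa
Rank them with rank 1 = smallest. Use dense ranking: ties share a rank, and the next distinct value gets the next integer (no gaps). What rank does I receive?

Sorted (ascending): 224, 253, 261, 273, 273, 346, 355, 365, 569, 574, 574
The 2 values of 273 share dense rank 4.
The 2 values of 574 share dense rank 9.
Remaining distinct values take the next consecutive integers.
I has value 574 MPa → rank 9.

9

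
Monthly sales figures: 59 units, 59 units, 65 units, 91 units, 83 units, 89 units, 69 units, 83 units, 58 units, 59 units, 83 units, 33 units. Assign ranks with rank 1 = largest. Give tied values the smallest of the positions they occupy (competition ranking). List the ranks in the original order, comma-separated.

Sorted (descending): 91, 89, 83, 83, 83, 69, 65, 59, 59, 59, 58, 33
The 3 values of 83 occupy positions 3–5 → each gets rank 3.
The 3 values of 59 occupy positions 8–10 → each gets rank 8.

8, 8, 7, 1, 3, 2, 6, 3, 11, 8, 3, 12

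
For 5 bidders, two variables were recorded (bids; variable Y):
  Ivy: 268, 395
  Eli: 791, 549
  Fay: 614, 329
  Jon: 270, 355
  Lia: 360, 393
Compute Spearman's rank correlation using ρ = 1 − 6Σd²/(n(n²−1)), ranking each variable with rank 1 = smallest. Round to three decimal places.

0.100

Ranks of variable 1: 1, 5, 4, 2, 3
Ranks of variable 2: 4, 5, 1, 2, 3
d = r₁ − r₂: -3, 0, 3, 0, 0
d²: 9, 0, 9, 0, 0; Σd² = 18
ρ = 1 − 6·18/(5·24) = 1 − 108/120 = 0.100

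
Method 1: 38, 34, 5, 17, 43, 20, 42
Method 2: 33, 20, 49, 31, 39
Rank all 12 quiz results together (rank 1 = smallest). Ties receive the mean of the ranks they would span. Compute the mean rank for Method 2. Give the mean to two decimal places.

7.10

Sorted (ascending): 5, 17, 20, 20, 31, 33, 34, 38, 39, 42, 43, 49
The 2 values of 20 occupy positions 3–4 → average rank (3+4)/2 = 3.5.
Method 2 values → pooled ranks: 33→6, 20→3.5, 49→12, 31→5, 39→9
Mean rank = (6 + 3.5 + 12 + 5 + 9) / 5 = 7.10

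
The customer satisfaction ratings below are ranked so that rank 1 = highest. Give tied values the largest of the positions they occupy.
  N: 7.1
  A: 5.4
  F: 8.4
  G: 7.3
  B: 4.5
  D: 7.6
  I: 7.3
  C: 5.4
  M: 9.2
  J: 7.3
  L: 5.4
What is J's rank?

6

Sorted (descending): 9.2, 8.4, 7.6, 7.3, 7.3, 7.3, 7.1, 5.4, 5.4, 5.4, 4.5
The 3 values of 7.3 occupy positions 4–6 → each gets rank 6.
The 3 values of 5.4 occupy positions 8–10 → each gets rank 10.
J has value 7.3 → rank 6.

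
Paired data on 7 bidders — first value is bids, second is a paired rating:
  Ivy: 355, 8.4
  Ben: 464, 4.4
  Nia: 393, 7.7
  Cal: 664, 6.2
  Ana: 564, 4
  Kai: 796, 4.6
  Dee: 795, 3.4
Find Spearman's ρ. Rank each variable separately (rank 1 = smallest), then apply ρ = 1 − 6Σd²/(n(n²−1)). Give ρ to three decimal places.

-0.607

Ranks of variable 1: 1, 3, 2, 5, 4, 7, 6
Ranks of variable 2: 7, 3, 6, 5, 2, 4, 1
d = r₁ − r₂: -6, 0, -4, 0, 2, 3, 5
d²: 36, 0, 16, 0, 4, 9, 25; Σd² = 90
ρ = 1 − 6·90/(7·48) = 1 − 540/336 = -0.607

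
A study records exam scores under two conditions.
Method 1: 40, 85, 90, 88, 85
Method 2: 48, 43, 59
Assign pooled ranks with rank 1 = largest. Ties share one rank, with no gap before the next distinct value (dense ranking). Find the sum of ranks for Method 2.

15

Sorted (descending): 90, 88, 85, 85, 59, 48, 43, 40
The 2 values of 85 share dense rank 3.
Remaining distinct values take the next consecutive integers.
Method 2 values → pooled ranks: 48→5, 43→6, 59→4
Rank sum = 5 + 6 + 4 = 15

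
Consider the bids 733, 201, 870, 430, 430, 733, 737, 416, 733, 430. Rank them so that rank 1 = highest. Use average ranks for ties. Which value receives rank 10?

Sorted (descending): 870, 737, 733, 733, 733, 430, 430, 430, 416, 201
The 3 values of 733 occupy positions 3–5 → average rank 4.
The 3 values of 430 occupy positions 6–8 → average rank 7.
Rank 10 → value 201.

201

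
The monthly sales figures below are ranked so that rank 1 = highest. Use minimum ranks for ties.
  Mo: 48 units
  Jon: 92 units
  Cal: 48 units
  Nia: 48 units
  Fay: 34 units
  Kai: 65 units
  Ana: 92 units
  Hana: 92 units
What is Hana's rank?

Sorted (descending): 92, 92, 92, 65, 48, 48, 48, 34
The 3 values of 92 occupy positions 1–3 → each gets rank 1.
The 3 values of 48 occupy positions 5–7 → each gets rank 5.
Hana has value 92 units → rank 1.

1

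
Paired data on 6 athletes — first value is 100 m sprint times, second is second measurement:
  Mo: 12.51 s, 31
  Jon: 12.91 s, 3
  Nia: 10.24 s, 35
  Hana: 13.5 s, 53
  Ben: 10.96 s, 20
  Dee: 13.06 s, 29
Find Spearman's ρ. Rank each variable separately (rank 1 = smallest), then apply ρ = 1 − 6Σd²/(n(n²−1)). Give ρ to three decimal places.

0.143

Ranks of variable 1: 3, 4, 1, 6, 2, 5
Ranks of variable 2: 4, 1, 5, 6, 2, 3
d = r₁ − r₂: -1, 3, -4, 0, 0, 2
d²: 1, 9, 16, 0, 0, 4; Σd² = 30
ρ = 1 − 6·30/(6·35) = 1 − 180/210 = 0.143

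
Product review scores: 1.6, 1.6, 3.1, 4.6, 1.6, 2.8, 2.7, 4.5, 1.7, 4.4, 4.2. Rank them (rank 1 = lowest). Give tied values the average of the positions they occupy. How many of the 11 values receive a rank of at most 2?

3

Sorted (ascending): 1.6, 1.6, 1.6, 1.7, 2.7, 2.8, 3.1, 4.2, 4.4, 4.5, 4.6
The 3 values of 1.6 occupy positions 1–3 → average rank 2.
Ranks ≤ 2: {2, 2, 2} → 3 values.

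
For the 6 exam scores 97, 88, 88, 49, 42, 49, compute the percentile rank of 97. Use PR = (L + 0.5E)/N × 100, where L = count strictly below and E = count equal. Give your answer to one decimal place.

N = 6.
Strictly below 97: 5. Equal to 97: 1.
PR = (5 + 0.5·1)/6 × 100 = 91.7

91.7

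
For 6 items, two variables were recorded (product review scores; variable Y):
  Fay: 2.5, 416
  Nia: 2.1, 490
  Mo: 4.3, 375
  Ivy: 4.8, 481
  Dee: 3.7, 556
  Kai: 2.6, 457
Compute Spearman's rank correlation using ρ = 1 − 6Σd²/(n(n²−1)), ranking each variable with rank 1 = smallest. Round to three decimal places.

-0.143

Ranks of variable 1: 2, 1, 5, 6, 4, 3
Ranks of variable 2: 2, 5, 1, 4, 6, 3
d = r₁ − r₂: 0, -4, 4, 2, -2, 0
d²: 0, 16, 16, 4, 4, 0; Σd² = 40
ρ = 1 − 6·40/(6·35) = 1 − 240/210 = -0.143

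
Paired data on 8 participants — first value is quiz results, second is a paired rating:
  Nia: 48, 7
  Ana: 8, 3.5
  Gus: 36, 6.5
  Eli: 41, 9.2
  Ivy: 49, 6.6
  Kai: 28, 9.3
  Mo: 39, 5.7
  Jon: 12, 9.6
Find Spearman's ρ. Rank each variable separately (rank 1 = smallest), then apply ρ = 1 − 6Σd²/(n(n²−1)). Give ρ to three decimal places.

Ranks of variable 1: 7, 1, 4, 6, 8, 3, 5, 2
Ranks of variable 2: 5, 1, 3, 6, 4, 7, 2, 8
d = r₁ − r₂: 2, 0, 1, 0, 4, -4, 3, -6
d²: 4, 0, 1, 0, 16, 16, 9, 36; Σd² = 82
ρ = 1 − 6·82/(8·63) = 1 − 492/504 = 0.024

0.024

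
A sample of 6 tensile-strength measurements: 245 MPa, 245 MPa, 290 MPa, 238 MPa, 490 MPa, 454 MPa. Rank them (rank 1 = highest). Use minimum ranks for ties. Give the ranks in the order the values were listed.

Sorted (descending): 490, 454, 290, 245, 245, 238
The 2 values of 245 occupy positions 4–5 → each gets rank 4.

4, 4, 3, 6, 1, 2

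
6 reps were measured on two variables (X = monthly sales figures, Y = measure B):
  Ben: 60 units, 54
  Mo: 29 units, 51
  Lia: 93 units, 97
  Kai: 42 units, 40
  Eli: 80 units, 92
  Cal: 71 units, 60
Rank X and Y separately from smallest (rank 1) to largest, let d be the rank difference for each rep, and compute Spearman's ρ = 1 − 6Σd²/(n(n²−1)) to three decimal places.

0.943

Ranks of variable 1: 3, 1, 6, 2, 5, 4
Ranks of variable 2: 3, 2, 6, 1, 5, 4
d = r₁ − r₂: 0, -1, 0, 1, 0, 0
d²: 0, 1, 0, 1, 0, 0; Σd² = 2
ρ = 1 − 6·2/(6·35) = 1 − 12/210 = 0.943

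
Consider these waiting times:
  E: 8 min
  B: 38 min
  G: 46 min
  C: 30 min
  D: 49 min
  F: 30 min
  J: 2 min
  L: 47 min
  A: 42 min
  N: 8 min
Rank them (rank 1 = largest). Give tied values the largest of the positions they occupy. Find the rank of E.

9

Sorted (descending): 49, 47, 46, 42, 38, 30, 30, 8, 8, 2
The 2 values of 30 occupy positions 6–7 → each gets rank 7.
The 2 values of 8 occupy positions 8–9 → each gets rank 9.
E has value 8 min → rank 9.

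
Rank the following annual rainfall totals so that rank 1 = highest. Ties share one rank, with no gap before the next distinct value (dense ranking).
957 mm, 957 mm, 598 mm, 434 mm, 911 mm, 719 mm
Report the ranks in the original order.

Sorted (descending): 957, 957, 911, 719, 598, 434
The 2 values of 957 share dense rank 1.
Remaining distinct values take the next consecutive integers.

1, 1, 4, 5, 2, 3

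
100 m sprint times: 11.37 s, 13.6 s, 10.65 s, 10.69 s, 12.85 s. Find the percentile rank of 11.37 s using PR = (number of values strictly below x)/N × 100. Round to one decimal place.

40.0

N = 5.
Strictly below 11.37: 2. Equal to 11.37: 1.
PR = 2/5 × 100 = 40.0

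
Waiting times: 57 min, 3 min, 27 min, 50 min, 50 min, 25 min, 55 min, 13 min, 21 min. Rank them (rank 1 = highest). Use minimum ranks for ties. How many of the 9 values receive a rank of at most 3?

Sorted (descending): 57, 55, 50, 50, 27, 25, 21, 13, 3
The 2 values of 50 occupy positions 3–4 → each gets rank 3.
Ranks ≤ 3: {1, 2, 3, 3} → 4 values.

4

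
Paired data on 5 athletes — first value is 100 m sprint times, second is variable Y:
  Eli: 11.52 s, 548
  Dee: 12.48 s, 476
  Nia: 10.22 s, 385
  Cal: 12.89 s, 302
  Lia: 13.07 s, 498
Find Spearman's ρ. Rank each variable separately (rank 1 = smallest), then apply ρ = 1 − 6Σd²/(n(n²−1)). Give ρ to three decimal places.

Ranks of variable 1: 2, 3, 1, 4, 5
Ranks of variable 2: 5, 3, 2, 1, 4
d = r₁ − r₂: -3, 0, -1, 3, 1
d²: 9, 0, 1, 9, 1; Σd² = 20
ρ = 1 − 6·20/(5·24) = 1 − 120/120 = 0.000

0.000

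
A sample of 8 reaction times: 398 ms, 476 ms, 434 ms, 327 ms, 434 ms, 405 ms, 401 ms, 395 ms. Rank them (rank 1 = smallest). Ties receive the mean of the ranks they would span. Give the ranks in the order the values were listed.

Sorted (ascending): 327, 395, 398, 401, 405, 434, 434, 476
The 2 values of 434 occupy positions 6–7 → average rank (6+7)/2 = 6.5.

3, 8, 6.5, 1, 6.5, 5, 4, 2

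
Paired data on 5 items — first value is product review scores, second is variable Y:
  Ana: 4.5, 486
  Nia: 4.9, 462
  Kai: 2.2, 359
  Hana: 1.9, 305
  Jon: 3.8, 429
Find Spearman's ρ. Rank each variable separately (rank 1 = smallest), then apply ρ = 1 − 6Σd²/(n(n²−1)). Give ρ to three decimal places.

0.900

Ranks of variable 1: 4, 5, 2, 1, 3
Ranks of variable 2: 5, 4, 2, 1, 3
d = r₁ − r₂: -1, 1, 0, 0, 0
d²: 1, 1, 0, 0, 0; Σd² = 2
ρ = 1 − 6·2/(5·24) = 1 − 12/120 = 0.900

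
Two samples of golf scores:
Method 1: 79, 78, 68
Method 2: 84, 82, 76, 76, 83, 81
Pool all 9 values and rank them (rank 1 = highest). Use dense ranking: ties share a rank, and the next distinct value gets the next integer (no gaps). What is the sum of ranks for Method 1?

19

Sorted (descending): 84, 83, 82, 81, 79, 78, 76, 76, 68
The 2 values of 76 share dense rank 7.
Remaining distinct values take the next consecutive integers.
Method 1 values → pooled ranks: 79→5, 78→6, 68→8
Rank sum = 5 + 6 + 8 = 19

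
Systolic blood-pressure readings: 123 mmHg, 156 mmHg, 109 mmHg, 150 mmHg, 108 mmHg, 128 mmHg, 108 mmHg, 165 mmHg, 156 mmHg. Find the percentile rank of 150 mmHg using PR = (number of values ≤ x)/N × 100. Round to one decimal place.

N = 9.
Strictly below 150: 5. Equal to 150: 1.
PR = 6/9 × 100 = 66.7

66.7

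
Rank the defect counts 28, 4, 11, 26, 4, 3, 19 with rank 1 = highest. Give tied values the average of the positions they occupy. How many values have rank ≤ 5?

Sorted (descending): 28, 26, 19, 11, 4, 4, 3
The 2 values of 4 occupy positions 5–6 → average rank (5+6)/2 = 5.5.
Ranks ≤ 5: {1, 2, 3, 4} → 4 values.

4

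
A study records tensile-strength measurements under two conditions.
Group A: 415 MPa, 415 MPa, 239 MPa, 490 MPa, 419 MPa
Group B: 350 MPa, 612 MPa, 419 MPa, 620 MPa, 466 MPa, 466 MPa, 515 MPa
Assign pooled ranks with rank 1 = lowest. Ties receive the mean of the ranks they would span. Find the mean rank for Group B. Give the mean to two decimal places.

7.93

Sorted (ascending): 239, 350, 415, 415, 419, 419, 466, 466, 490, 515, 612, 620
The 2 values of 415 occupy positions 3–4 → average rank (3+4)/2 = 3.5.
The 2 values of 419 occupy positions 5–6 → average rank (5+6)/2 = 5.5.
The 2 values of 466 occupy positions 7–8 → average rank (7+8)/2 = 7.5.
Group B values → pooled ranks: 350→2, 612→11, 419→5.5, 620→12, 466→7.5, 466→7.5, 515→10
Mean rank = (2 + 11 + 5.5 + 12 + 7.5 + 7.5 + 10) / 7 = 7.93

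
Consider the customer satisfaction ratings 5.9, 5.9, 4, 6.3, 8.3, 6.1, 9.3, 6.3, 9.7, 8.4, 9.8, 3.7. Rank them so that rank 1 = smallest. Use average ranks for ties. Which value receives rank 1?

Sorted (ascending): 3.7, 4, 5.9, 5.9, 6.1, 6.3, 6.3, 8.3, 8.4, 9.3, 9.7, 9.8
The 2 values of 5.9 occupy positions 3–4 → average rank (3+4)/2 = 3.5.
The 2 values of 6.3 occupy positions 6–7 → average rank (6+7)/2 = 6.5.
Rank 1 → value 3.7.

3.7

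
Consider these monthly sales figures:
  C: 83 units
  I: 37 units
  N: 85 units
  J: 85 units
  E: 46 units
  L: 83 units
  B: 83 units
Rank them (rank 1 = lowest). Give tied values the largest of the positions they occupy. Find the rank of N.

7

Sorted (ascending): 37, 46, 83, 83, 83, 85, 85
The 3 values of 83 occupy positions 3–5 → each gets rank 5.
The 2 values of 85 occupy positions 6–7 → each gets rank 7.
N has value 85 units → rank 7.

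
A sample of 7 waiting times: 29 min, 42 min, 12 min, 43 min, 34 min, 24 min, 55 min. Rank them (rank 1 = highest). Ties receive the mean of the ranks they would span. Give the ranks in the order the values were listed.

5, 3, 7, 2, 4, 6, 1

Sorted (descending): 55, 43, 42, 34, 29, 24, 12
No ties — each value takes its position as its rank.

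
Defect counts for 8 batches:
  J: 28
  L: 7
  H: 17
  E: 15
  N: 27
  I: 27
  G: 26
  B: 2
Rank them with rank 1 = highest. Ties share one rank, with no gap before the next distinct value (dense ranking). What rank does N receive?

Sorted (descending): 28, 27, 27, 26, 17, 15, 7, 2
The 2 values of 27 share dense rank 2.
Remaining distinct values take the next consecutive integers.
N has value 27 → rank 2.

2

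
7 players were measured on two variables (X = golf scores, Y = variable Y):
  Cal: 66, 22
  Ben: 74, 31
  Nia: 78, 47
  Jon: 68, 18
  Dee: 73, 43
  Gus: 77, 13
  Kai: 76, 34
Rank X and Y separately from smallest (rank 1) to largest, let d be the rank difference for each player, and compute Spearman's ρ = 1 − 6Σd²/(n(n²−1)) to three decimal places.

0.321

Ranks of variable 1: 1, 4, 7, 2, 3, 6, 5
Ranks of variable 2: 3, 4, 7, 2, 6, 1, 5
d = r₁ − r₂: -2, 0, 0, 0, -3, 5, 0
d²: 4, 0, 0, 0, 9, 25, 0; Σd² = 38
ρ = 1 − 6·38/(7·48) = 1 − 228/336 = 0.321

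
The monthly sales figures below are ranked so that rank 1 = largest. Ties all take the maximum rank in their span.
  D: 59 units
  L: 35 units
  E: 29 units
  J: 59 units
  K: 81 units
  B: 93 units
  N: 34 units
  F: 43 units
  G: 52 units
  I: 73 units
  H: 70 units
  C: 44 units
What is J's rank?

6

Sorted (descending): 93, 81, 73, 70, 59, 59, 52, 44, 43, 35, 34, 29
The 2 values of 59 occupy positions 5–6 → each gets rank 6.
J has value 59 units → rank 6.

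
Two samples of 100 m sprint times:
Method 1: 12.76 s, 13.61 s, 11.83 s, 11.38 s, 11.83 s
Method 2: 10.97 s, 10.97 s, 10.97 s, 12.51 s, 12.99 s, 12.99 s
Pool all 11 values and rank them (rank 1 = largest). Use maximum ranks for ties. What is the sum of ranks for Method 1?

27

Sorted (descending): 13.61, 12.99, 12.99, 12.76, 12.51, 11.83, 11.83, 11.38, 10.97, 10.97, 10.97
The 2 values of 12.99 occupy positions 2–3 → each gets rank 3.
The 2 values of 11.83 occupy positions 6–7 → each gets rank 7.
The 3 values of 10.97 occupy positions 9–11 → each gets rank 11.
Method 1 values → pooled ranks: 12.76→4, 13.61→1, 11.83→7, 11.38→8, 11.83→7
Rank sum = 4 + 1 + 7 + 8 + 7 = 27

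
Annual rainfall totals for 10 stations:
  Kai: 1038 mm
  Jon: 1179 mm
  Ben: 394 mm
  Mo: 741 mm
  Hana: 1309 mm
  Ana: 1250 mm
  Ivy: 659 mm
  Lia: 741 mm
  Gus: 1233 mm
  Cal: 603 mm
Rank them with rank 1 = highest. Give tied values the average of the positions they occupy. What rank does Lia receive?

6.5

Sorted (descending): 1309, 1250, 1233, 1179, 1038, 741, 741, 659, 603, 394
The 2 values of 741 occupy positions 6–7 → average rank (6+7)/2 = 6.5.
Lia has value 741 mm → rank 6.5.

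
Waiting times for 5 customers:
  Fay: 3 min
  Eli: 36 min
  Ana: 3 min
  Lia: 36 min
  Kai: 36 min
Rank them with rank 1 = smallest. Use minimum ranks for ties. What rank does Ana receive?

Sorted (ascending): 3, 3, 36, 36, 36
The 2 values of 3 occupy positions 1–2 → each gets rank 1.
The 3 values of 36 occupy positions 3–5 → each gets rank 3.
Ana has value 3 min → rank 1.

1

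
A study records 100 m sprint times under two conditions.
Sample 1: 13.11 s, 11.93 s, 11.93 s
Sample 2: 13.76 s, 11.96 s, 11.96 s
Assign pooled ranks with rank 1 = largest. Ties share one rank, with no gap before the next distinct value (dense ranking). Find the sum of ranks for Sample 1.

10

Sorted (descending): 13.76, 13.11, 11.96, 11.96, 11.93, 11.93
The 2 values of 11.96 share dense rank 3.
The 2 values of 11.93 share dense rank 4.
Remaining distinct values take the next consecutive integers.
Sample 1 values → pooled ranks: 13.11→2, 11.93→4, 11.93→4
Rank sum = 2 + 4 + 4 = 10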